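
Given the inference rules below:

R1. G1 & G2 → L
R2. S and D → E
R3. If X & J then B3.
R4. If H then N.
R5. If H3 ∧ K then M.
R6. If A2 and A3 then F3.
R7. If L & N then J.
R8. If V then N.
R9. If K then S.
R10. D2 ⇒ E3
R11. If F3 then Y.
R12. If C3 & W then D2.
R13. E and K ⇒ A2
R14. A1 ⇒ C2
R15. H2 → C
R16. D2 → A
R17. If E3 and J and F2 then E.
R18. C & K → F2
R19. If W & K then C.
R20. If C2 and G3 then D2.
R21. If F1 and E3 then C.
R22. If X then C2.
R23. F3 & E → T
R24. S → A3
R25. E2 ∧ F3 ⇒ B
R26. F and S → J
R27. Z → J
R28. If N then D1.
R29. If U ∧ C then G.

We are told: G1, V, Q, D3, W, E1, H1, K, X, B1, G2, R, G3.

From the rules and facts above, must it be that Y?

Yes

L  (by R1: G1, G2)
N  (by R8: V)
S  (by R9: K)
C  (by R19: W, K)
C2  (by R22: X)
A3  (by R24: S)
J  (by R7: L, N)
F2  (by R18: C, K)
D2  (by R20: C2, G3)
E3  (by R10: D2)
E  (by R17: E3, J, F2)
A2  (by R13: E, K)
F3  (by R6: A2, A3)
Y  (by R11: F3)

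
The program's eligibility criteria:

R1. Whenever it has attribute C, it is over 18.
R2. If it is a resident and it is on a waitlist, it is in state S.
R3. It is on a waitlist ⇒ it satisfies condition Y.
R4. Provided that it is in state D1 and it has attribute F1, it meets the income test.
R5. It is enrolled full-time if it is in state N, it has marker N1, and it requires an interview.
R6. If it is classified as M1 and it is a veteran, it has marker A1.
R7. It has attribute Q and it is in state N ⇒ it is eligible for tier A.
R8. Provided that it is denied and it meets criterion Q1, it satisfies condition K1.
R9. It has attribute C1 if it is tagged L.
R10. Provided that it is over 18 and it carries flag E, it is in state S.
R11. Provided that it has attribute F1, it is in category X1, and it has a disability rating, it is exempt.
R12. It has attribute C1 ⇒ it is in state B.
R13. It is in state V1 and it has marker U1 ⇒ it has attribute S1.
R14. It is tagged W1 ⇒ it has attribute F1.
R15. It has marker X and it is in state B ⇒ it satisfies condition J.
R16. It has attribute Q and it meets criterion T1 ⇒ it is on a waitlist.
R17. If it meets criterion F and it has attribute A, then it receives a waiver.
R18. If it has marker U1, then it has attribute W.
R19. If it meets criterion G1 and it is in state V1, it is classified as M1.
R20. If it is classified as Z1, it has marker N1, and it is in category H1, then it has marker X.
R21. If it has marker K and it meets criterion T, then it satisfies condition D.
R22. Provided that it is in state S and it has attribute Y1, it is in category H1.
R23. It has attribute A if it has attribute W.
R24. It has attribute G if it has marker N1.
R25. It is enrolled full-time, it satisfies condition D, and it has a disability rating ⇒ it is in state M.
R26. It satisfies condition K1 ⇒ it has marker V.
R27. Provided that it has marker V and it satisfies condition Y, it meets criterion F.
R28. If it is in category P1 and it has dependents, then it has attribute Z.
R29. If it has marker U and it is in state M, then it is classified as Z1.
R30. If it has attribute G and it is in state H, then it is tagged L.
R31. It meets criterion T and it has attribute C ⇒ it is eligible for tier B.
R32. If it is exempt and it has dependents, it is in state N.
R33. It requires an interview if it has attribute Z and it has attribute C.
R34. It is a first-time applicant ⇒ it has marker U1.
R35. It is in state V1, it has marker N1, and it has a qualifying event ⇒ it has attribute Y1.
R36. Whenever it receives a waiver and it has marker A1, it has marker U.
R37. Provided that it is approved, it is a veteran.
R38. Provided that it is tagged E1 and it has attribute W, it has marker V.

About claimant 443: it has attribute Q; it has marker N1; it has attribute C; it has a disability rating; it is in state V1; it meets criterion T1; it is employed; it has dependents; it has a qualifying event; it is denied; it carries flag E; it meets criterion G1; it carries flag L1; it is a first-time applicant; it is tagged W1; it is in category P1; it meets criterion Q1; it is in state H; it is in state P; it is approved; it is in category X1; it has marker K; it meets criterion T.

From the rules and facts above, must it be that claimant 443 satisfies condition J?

By R1 (it has attribute C): it is over 18.
By R8 (it is denied, it meets criterion Q1): it satisfies condition K1.
By R10 (it is over 18, it carries flag E): it is in state S.
By R14 (it is tagged W1): it has attribute F1.
By R16 (it has attribute Q, it meets criterion T1): it is on a waitlist.
By R19 (it meets criterion G1, it is in state V1): it is classified as M1.
By R21 (it has marker K, it meets criterion T): it satisfies condition D.
By R24 (it has marker N1): it has attribute G.
By R26 (it satisfies condition K1): it has marker V.
By R28 (it is in category P1, it has dependents): it has attribute Z.
By R30 (it has attribute G, it is in state H): it is tagged L.
By R33 (it has attribute Z, it has attribute C): it requires an interview.
By R34 (it is a first-time applicant): it has marker U1.
By R35 (it is in state V1, it has marker N1, it has a qualifying event): it has attribute Y1.
By R37 (it is approved): it is a veteran.
By R3 (it is on a waitlist): it satisfies condition Y.
By R6 (it is classified as M1, it is a veteran): it has marker A1.
By R9 (it is tagged L): it has attribute C1.
By R11 (it has attribute F1, it is in category X1, it has a disability rating): it is exempt.
By R12 (it has attribute C1): it is in state B.
By R18 (it has marker U1): it has attribute W.
By R22 (it is in state S, it has attribute Y1): it is in category H1.
By R23 (it has attribute W): it has attribute A.
By R27 (it has marker V, it satisfies condition Y): it meets criterion F.
By R32 (it is exempt, it has dependents): it is in state N.
By R5 (it is in state N, it has marker N1, it requires an interview): it is enrolled full-time.
By R17 (it meets criterion F, it has attribute A): it receives a waiver.
By R25 (it is enrolled full-time, it satisfies condition D, it has a disability rating): it is in state M.
By R36 (it receives a waiver, it has marker A1): it has marker U.
By R29 (it has marker U, it is in state M): it is classified as Z1.
By R20 (it is classified as Z1, it has marker N1, it is in category H1): it has marker X.
By R15 (it has marker X, it is in state B): it satisfies condition J.

Yes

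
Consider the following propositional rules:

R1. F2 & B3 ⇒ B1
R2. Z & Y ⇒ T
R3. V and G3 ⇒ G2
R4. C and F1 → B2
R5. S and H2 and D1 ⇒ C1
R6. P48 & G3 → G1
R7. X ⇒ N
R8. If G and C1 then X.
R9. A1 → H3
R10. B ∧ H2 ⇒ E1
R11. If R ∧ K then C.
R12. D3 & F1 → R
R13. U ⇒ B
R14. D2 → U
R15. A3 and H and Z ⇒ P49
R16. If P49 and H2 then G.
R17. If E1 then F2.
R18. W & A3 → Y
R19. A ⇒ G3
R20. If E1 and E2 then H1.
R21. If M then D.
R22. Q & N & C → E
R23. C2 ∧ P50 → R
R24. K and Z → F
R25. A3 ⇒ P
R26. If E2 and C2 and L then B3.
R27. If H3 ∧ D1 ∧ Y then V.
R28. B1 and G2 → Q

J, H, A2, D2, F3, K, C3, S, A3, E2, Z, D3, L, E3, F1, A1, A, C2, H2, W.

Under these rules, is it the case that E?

Forward chaining from the given facts derives: H3, R, U, P49, G, Y, G3, F, P, B3, T, C, B, B2, E1, F2, H1, B1.
The only rule concluding E is R22, which needs Q; that is never established.

No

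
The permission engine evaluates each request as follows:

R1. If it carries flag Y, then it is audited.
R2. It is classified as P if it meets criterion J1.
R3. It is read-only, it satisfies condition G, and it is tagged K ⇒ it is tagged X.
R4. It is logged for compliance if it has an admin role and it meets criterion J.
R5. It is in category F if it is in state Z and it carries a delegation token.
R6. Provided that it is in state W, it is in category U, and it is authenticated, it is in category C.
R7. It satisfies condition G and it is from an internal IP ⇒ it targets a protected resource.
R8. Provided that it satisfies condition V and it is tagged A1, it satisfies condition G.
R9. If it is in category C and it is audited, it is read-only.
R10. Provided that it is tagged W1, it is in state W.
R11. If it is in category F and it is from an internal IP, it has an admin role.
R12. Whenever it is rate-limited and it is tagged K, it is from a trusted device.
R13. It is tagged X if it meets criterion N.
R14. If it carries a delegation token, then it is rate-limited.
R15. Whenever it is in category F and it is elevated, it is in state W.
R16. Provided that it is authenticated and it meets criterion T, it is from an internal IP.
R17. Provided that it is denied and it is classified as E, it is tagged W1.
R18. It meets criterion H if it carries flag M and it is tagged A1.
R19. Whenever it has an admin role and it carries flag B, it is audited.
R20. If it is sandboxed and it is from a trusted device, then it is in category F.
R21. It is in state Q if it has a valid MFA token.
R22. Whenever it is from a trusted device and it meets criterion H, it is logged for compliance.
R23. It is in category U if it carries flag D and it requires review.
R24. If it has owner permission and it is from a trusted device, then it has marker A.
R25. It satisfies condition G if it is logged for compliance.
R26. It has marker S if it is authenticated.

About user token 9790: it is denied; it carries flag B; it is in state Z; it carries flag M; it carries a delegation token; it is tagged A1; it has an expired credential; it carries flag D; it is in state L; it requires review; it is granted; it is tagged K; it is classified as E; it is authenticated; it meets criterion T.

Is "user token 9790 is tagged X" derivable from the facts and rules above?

Yes

By R5 (it is in state Z, it carries a delegation token): it is in category F.
By R14 (it carries a delegation token): it is rate-limited.
By R16 (it is authenticated, it meets criterion T): it is from an internal IP.
By R17 (it is denied, it is classified as E): it is tagged W1.
By R18 (it carries flag M, it is tagged A1): it meets criterion H.
By R23 (it carries flag D, it requires review): it is in category U.
By R10 (it is tagged W1): it is in state W.
By R11 (it is in category F, it is from an internal IP): it has an admin role.
By R12 (it is rate-limited, it is tagged K): it is from a trusted device.
By R19 (it has an admin role, it carries flag B): it is audited.
By R22 (it is from a trusted device, it meets criterion H): it is logged for compliance.
By R25 (it is logged for compliance): it satisfies condition G.
By R6 (it is in state W, it is in category U, it is authenticated): it is in category C.
By R9 (it is in category C, it is audited): it is read-only.
By R3 (it is read-only, it satisfies condition G, it is tagged K): it is tagged X.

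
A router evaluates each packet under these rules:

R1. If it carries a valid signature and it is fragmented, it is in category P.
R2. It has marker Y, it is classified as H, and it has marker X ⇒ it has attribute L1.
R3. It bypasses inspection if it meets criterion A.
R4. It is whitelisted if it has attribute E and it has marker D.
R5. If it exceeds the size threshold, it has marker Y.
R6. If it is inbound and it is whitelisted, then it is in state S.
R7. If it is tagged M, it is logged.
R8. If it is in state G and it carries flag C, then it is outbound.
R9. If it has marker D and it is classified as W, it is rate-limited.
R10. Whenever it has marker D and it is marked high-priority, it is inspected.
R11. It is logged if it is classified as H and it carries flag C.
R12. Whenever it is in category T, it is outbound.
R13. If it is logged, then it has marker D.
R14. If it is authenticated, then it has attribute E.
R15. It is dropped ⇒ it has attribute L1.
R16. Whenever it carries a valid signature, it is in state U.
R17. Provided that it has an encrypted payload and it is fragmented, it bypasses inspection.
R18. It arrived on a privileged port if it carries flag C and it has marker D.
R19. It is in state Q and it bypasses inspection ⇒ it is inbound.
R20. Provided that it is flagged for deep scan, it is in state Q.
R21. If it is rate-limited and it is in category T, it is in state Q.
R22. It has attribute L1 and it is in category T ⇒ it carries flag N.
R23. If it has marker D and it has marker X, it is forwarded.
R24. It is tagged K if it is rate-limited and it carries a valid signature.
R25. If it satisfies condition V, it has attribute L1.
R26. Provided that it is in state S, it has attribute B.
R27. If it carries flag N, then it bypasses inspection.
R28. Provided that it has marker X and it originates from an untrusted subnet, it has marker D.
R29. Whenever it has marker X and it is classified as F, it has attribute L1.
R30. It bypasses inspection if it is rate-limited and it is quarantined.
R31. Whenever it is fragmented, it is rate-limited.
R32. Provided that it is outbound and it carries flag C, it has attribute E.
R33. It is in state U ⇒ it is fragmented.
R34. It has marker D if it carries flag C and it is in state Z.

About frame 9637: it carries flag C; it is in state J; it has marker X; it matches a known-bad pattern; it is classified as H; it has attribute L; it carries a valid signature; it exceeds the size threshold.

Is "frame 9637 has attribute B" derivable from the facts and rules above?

No

Forward chaining from the given facts derives: has marker Y, is logged, has marker D, is in state U, arrived on a privileged port, is forwarded, is fragmented, is in category P, has attribute L1, is rate-limited, is tagged K.
The only rule concluding "it has attribute B" is R26, which needs "it is in state S"; that is never established.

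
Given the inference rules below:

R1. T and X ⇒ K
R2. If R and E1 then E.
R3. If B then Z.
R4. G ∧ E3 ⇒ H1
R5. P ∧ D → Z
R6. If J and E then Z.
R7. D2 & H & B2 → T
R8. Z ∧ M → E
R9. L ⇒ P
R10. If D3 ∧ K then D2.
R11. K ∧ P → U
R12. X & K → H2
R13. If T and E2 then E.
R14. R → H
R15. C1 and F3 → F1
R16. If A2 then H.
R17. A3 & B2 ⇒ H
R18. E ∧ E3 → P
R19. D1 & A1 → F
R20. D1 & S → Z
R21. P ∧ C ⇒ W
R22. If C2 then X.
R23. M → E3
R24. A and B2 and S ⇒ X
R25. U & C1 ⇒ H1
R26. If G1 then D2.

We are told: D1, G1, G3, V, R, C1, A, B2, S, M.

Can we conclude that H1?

H  (by R14: R)
Z  (by R20: D1, S)
E3  (by R23: M)
X  (by R24: A, B2, S)
D2  (by R26: G1)
T  (by R7: D2, H, B2)
E  (by R8: Z, M)
P  (by R18: E, E3)
K  (by R1: T, X)
U  (by R11: K, P)
H1  (by R25: U, C1)

Yes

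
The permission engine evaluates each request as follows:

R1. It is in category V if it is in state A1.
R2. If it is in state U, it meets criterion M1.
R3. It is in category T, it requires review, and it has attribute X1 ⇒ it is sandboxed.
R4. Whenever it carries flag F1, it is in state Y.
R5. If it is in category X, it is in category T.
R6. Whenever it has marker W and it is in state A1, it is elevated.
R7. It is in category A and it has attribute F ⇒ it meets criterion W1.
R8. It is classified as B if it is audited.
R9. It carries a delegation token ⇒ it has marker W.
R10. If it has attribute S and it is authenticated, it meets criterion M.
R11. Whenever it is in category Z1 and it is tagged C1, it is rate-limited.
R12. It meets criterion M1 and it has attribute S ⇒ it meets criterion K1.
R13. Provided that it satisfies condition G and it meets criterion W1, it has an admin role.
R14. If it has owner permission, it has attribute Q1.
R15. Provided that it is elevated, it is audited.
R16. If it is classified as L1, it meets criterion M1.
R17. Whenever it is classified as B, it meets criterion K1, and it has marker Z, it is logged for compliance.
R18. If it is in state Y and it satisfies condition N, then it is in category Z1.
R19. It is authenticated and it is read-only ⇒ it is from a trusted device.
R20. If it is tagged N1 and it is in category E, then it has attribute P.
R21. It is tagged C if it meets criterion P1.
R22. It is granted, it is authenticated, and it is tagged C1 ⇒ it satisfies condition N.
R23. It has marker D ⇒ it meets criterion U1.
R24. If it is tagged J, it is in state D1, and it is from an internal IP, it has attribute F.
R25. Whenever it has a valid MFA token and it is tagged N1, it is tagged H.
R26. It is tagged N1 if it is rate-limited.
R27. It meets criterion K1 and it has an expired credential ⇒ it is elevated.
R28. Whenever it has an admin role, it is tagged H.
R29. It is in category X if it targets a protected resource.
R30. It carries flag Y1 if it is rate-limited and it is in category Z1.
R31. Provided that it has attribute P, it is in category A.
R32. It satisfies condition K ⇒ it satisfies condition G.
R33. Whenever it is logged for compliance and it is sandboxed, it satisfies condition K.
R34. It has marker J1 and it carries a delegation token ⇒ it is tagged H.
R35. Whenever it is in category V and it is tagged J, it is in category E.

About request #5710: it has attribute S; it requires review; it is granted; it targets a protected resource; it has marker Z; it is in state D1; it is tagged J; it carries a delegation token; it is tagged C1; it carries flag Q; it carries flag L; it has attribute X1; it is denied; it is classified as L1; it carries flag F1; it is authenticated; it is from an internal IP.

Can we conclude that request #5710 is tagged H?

Forward chaining from the given facts derives: is in state Y, has marker W, meets criterion M, meets criterion M1, satisfies condition N, has attribute F, is in category X, is in category T, meets criterion K1, is in category Z1, is sandboxed, is rate-limited, is tagged N1, carries flag Y1.
Rules concluding "it is tagged H": R25 needs "it has a valid MFA token"; R28 needs "it has an admin role"; R34 needs "it has marker J1" — none of these are established.

No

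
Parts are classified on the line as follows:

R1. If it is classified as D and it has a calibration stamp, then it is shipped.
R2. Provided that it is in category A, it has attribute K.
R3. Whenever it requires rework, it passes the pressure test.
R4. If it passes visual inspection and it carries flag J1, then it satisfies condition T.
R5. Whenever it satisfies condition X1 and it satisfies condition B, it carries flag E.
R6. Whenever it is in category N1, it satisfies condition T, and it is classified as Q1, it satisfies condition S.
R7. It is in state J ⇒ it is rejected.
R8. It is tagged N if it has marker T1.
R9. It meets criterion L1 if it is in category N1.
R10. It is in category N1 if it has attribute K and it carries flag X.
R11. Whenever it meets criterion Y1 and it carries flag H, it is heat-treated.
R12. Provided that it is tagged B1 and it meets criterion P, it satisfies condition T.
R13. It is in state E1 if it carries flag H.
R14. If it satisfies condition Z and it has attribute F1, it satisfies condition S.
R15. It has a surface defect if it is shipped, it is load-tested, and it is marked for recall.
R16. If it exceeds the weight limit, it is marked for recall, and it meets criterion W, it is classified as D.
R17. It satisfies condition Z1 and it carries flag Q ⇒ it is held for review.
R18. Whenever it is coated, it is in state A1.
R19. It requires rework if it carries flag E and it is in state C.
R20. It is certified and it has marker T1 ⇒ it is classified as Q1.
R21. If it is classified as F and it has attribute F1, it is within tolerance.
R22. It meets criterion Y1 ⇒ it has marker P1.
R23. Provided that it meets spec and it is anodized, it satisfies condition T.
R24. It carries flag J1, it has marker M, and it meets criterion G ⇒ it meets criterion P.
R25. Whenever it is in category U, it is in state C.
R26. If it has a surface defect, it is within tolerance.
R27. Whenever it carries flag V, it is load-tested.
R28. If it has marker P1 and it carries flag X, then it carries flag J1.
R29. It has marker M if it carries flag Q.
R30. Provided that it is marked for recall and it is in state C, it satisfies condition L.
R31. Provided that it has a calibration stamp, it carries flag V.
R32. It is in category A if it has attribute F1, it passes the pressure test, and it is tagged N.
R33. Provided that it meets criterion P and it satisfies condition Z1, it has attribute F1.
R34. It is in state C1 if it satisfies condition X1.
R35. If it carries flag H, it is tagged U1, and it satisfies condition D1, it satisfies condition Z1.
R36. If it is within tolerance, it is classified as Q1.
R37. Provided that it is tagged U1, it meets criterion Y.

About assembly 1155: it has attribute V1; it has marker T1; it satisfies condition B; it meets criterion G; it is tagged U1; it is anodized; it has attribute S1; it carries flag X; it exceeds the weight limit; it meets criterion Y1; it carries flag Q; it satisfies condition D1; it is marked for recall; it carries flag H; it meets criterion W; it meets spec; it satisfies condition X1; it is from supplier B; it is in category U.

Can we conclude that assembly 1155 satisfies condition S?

No

Forward chaining from the given facts derives: carries flag E, is tagged N, is heat-treated, is in state E1, is classified as D, has marker P1, satisfies condition T, is in state C, carries flag J1, has marker M, satisfies condition L, is in state C1, satisfies condition Z1, meets criterion Y, is held for review, requires rework, meets criterion P, has attribute F1, passes the pressure test, is in category A, has attribute K, is in category N1, meets criterion L1.
Rules concluding "it satisfies condition S": R6 needs "it is classified as Q1"; R14 needs "it satisfies condition Z" — none of these are established.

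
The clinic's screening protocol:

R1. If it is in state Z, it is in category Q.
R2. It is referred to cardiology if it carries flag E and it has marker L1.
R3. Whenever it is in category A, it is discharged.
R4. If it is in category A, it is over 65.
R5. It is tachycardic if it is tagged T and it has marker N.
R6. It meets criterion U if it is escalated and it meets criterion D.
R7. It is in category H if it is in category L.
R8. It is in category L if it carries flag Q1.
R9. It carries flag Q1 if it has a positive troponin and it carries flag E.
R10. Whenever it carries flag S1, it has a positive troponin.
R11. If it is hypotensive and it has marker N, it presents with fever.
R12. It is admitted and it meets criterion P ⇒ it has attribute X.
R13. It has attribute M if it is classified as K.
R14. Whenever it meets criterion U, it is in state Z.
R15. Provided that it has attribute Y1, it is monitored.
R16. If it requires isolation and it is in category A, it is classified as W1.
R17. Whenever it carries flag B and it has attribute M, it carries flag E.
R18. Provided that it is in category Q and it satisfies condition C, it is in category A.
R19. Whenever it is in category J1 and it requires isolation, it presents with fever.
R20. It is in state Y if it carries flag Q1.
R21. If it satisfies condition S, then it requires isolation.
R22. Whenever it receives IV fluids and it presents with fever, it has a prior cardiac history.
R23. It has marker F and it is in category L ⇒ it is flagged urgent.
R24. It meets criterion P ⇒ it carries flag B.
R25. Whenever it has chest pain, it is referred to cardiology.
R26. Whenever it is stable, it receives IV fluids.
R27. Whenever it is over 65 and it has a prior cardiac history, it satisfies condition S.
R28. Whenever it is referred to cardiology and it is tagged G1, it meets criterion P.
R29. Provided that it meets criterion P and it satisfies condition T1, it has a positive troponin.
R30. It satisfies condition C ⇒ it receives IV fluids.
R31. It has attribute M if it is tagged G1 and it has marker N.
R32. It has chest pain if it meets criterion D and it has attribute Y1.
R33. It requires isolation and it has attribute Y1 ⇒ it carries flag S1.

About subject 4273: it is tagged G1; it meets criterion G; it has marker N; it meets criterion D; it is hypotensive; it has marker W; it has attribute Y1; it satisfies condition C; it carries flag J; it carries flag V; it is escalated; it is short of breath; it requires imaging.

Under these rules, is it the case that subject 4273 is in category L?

By R6 (it is escalated, it meets criterion D): it meets criterion U.
By R11 (it is hypotensive, it has marker N): it presents with fever.
By R14 (it meets criterion U): it is in state Z.
By R30 (it satisfies condition C): it receives IV fluids.
By R31 (it is tagged G1, it has marker N): it has attribute M.
By R32 (it meets criterion D, it has attribute Y1): it has chest pain.
By R1 (it is in state Z): it is in category Q.
By R18 (it is in category Q, it satisfies condition C): it is in category A.
By R22 (it receives IV fluids, it presents with fever): it has a prior cardiac history.
By R25 (it has chest pain): it is referred to cardiology.
By R28 (it is referred to cardiology, it is tagged G1): it meets criterion P.
By R4 (it is in category A): it is over 65.
By R24 (it meets criterion P): it carries flag B.
By R27 (it is over 65, it has a prior cardiac history): it satisfies condition S.
By R17 (it carries flag B, it has attribute M): it carries flag E.
By R21 (it satisfies condition S): it requires isolation.
By R33 (it requires isolation, it has attribute Y1): it carries flag S1.
By R10 (it carries flag S1): it has a positive troponin.
By R9 (it has a positive troponin, it carries flag E): it carries flag Q1.
By R8 (it carries flag Q1): it is in category L.

Yes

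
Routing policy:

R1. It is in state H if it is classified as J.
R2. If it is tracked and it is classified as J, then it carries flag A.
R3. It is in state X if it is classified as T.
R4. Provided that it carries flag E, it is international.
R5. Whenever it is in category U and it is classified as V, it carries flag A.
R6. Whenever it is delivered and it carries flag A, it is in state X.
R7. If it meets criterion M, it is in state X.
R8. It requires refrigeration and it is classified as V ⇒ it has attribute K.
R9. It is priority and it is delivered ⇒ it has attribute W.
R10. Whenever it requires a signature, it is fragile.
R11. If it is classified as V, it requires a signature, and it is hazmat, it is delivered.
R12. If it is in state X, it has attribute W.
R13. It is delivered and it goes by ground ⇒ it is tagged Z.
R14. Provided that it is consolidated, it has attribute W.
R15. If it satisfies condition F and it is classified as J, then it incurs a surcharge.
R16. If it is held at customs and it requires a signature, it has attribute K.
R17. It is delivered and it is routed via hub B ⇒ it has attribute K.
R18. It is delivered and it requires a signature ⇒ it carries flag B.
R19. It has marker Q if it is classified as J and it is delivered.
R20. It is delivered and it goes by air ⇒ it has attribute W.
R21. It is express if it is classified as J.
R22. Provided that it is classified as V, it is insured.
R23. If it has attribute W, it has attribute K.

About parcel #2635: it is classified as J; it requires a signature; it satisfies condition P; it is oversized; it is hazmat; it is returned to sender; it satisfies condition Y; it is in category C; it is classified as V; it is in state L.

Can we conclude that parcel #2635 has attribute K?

No

Forward chaining from the given facts derives: is in state H, is fragile, is delivered, carries flag B, has marker Q, is express, is insured.
Rules concluding "it has attribute K": R8 needs "it requires refrigeration"; R16 needs "it is held at customs"; R17 needs "it is routed via hub B"; R23 needs "it has attribute W" — none of these are established.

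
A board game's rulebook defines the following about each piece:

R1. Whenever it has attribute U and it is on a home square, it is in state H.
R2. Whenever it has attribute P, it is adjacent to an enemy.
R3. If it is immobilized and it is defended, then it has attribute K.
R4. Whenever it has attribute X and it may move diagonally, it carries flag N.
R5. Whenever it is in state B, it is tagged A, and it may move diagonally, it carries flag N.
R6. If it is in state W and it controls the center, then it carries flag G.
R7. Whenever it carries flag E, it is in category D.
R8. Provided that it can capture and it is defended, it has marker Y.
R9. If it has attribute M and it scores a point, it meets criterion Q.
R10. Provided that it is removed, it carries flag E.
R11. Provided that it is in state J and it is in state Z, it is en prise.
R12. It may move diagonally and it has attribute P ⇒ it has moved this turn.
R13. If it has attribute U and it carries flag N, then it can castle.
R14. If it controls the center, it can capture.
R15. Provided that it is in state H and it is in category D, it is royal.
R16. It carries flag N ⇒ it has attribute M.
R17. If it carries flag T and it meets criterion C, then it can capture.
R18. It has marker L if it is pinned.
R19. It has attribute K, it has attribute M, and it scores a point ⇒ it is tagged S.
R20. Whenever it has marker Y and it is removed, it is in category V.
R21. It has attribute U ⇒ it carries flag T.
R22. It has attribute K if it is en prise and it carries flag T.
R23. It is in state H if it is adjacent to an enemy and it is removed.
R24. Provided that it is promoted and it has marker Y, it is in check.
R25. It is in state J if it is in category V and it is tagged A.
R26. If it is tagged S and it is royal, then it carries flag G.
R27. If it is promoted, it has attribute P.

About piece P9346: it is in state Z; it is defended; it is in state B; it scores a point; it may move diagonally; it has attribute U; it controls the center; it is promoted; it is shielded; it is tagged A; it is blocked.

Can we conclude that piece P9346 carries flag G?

No

Forward chaining from the given facts derives: carries flag N, can castle, can capture, has attribute M, carries flag T, has attribute P, is adjacent to an enemy, has marker Y, meets criterion Q, has moved this turn, is in check.
Rules concluding "it carries flag G": R6 needs "it is in state W"; R26 needs "it is tagged S" — none of these are established.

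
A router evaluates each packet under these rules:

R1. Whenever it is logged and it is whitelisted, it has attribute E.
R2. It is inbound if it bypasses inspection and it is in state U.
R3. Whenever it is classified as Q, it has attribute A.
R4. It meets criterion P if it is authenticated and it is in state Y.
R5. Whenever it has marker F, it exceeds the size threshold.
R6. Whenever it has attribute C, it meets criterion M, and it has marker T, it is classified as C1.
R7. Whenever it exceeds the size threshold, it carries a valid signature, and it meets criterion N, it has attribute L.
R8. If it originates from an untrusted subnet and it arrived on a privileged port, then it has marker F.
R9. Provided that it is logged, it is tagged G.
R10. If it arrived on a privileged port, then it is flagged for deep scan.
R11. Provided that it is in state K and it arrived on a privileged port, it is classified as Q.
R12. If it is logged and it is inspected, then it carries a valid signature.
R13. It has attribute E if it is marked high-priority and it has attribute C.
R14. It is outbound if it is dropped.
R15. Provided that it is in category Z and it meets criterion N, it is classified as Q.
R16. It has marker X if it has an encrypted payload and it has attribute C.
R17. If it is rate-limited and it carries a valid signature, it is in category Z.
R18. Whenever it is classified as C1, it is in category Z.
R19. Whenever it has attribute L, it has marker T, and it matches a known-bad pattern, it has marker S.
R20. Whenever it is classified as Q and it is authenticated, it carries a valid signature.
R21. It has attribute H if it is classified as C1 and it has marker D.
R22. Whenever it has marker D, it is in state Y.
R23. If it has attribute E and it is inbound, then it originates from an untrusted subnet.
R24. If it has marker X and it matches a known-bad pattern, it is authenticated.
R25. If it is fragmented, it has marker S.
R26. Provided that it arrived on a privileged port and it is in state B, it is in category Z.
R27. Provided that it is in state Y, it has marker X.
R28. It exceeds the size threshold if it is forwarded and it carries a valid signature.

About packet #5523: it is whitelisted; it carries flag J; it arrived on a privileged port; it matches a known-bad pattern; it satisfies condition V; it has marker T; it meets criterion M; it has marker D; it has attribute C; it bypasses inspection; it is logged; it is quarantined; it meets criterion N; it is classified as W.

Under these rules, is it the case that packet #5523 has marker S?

Forward chaining from the given facts derives: has attribute E, is classified as C1, is tagged G, is flagged for deep scan, is in category Z, has attribute H, is in state Y, has marker X, is classified as Q, is authenticated, has attribute A, meets criterion P, carries a valid signature.
Rules concluding "it has marker S": R19 needs "it has attribute L"; R25 needs "it is fragmented" — none of these are established.

No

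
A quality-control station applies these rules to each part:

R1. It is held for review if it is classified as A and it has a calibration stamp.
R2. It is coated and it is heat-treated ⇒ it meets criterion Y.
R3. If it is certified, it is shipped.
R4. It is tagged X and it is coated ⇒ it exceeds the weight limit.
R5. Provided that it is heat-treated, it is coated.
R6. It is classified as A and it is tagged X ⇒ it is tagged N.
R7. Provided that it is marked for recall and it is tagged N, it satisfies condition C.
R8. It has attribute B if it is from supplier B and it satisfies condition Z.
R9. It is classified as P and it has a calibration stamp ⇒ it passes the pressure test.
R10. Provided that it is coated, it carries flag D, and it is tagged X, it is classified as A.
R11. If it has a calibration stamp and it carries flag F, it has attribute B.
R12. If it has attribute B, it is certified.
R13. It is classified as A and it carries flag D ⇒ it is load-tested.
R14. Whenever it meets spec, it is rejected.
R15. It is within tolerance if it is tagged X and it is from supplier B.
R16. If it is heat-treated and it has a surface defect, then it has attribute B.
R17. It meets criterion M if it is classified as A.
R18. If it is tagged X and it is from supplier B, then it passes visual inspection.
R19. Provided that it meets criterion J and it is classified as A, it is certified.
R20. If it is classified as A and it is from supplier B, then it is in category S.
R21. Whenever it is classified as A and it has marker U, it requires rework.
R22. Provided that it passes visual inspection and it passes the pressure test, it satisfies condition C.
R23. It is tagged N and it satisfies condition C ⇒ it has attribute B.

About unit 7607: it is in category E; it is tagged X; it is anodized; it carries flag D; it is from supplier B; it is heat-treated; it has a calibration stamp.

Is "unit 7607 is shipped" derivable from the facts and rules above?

Forward chaining from the given facts derives: is coated, is classified as A, is load-tested, is within tolerance, meets criterion M, passes visual inspection, is in category S, is held for review, meets criterion Y, exceeds the weight limit, is tagged N.
The only rule concluding "it is shipped" is R3, which needs "it is certified"; that is never established.

No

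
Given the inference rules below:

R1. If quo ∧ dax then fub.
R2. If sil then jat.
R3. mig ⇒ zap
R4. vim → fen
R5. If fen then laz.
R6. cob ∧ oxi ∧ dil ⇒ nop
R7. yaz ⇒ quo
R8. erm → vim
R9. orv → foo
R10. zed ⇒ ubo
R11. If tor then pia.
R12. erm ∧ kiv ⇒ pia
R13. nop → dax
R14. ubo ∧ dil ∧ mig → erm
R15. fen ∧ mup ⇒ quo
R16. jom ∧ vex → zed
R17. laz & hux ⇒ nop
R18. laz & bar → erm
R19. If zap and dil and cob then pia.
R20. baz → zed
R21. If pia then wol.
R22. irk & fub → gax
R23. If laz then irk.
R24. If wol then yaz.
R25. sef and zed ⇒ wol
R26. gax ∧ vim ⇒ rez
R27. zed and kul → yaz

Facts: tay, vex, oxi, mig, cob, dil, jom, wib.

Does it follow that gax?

zap  (by R3: mig)
nop  (by R6: cob, oxi, dil)
dax  (by R13: nop)
zed  (by R16: jom, vex)
pia  (by R19: zap, dil, cob)
wol  (by R21: pia)
yaz  (by R24: wol)
quo  (by R7: yaz)
ubo  (by R10: zed)
erm  (by R14: ubo, dil, mig)
fub  (by R1: quo, dax)
vim  (by R8: erm)
fen  (by R4: vim)
laz  (by R5: fen)
irk  (by R23: laz)
gax  (by R22: irk, fub)

Yes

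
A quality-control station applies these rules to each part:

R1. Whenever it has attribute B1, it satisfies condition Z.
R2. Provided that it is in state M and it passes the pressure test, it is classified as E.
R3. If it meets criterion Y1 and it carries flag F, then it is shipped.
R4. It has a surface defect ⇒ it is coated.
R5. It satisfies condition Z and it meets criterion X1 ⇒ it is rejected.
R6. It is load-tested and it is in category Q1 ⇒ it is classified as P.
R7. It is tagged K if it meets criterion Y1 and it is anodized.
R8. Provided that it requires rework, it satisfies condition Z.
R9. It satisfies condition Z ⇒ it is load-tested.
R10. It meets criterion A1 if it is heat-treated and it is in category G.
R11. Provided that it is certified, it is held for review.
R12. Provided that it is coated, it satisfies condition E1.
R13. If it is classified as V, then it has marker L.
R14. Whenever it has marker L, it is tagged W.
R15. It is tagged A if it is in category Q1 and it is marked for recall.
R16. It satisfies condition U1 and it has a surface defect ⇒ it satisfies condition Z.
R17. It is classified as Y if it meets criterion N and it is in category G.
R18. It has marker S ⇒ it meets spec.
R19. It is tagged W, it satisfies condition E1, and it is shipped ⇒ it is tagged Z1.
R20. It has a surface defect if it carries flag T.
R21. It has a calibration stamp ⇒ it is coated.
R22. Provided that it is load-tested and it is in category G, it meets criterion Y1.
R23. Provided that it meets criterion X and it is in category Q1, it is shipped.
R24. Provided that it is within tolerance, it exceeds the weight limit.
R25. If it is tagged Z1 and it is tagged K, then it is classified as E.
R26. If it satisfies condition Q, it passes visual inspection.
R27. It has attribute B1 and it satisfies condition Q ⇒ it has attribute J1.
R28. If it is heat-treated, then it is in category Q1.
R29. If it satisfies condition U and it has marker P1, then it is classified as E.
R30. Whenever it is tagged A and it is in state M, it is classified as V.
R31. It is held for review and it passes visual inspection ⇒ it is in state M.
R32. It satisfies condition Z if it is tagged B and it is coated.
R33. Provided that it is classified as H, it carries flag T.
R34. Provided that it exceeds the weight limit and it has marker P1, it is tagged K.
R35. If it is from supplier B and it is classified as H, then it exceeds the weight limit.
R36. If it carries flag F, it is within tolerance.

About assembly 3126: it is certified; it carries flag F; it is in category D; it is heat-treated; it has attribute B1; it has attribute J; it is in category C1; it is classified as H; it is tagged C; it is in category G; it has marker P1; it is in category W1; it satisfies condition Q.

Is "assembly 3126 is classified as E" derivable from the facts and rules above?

Forward chaining from the given facts derives: satisfies condition Z, is load-tested, meets criterion A1, is held for review, meets criterion Y1, passes visual inspection, has attribute J1, is in category Q1, is in state M, carries flag T, is within tolerance, is shipped, is classified as P, has a surface defect, exceeds the weight limit, is tagged K, is coated, satisfies condition E1.
Rules concluding "it is classified as E": R2 needs "it passes the pressure test"; R25 needs "it is tagged Z1"; R29 needs "it satisfies condition U" — none of these are established.

No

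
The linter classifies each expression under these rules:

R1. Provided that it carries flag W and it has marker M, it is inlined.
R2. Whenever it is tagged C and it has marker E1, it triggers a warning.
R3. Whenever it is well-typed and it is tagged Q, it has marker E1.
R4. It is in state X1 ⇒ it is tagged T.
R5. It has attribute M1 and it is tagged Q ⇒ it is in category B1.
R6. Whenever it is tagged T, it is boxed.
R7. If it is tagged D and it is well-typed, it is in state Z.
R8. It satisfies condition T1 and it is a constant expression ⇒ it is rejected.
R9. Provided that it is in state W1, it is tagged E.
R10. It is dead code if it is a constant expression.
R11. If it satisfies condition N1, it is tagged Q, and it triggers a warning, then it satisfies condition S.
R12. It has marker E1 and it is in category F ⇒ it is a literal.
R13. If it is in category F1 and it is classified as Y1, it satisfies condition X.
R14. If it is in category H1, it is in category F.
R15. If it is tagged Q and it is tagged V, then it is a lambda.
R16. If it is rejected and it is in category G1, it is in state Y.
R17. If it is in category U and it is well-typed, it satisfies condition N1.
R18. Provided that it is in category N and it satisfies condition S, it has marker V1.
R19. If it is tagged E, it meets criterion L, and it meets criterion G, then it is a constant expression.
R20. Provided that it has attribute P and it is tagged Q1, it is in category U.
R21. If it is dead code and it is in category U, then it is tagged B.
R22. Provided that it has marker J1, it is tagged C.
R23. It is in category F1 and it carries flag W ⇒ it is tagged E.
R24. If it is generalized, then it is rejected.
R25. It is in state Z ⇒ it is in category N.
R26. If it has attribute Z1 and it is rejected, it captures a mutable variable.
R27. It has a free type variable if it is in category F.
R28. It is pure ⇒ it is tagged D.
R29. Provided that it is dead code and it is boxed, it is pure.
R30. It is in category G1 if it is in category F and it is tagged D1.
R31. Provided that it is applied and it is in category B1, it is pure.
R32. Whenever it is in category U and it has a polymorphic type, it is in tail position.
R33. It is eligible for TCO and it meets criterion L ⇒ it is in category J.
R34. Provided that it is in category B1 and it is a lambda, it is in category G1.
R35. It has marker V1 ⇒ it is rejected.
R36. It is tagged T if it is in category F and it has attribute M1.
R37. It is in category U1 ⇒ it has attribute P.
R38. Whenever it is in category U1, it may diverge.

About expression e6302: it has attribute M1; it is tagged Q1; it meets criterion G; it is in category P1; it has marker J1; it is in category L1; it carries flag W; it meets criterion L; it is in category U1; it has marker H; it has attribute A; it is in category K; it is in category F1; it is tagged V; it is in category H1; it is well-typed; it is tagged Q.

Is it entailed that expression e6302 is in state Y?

Yes

By R3 (it is well-typed, it is tagged Q): it has marker E1.
By R5 (it has attribute M1, it is tagged Q): it is in category B1.
By R14 (it is in category H1): it is in category F.
By R15 (it is tagged Q, it is tagged V): it is a lambda.
By R22 (it has marker J1): it is tagged C.
By R23 (it is in category F1, it carries flag W): it is tagged E.
By R34 (it is in category B1, it is a lambda): it is in category G1.
By R36 (it is in category F, it has attribute M1): it is tagged T.
By R37 (it is in category U1): it has attribute P.
By R2 (it is tagged C, it has marker E1): it triggers a warning.
By R6 (it is tagged T): it is boxed.
By R19 (it is tagged E, it meets criterion L, it meets criterion G): it is a constant expression.
By R20 (it has attribute P, it is tagged Q1): it is in category U.
By R10 (it is a constant expression): it is dead code.
By R17 (it is in category U, it is well-typed): it satisfies condition N1.
By R29 (it is dead code, it is boxed): it is pure.
By R11 (it satisfies condition N1, it is tagged Q, it triggers a warning): it satisfies condition S.
By R28 (it is pure): it is tagged D.
By R7 (it is tagged D, it is well-typed): it is in state Z.
By R25 (it is in state Z): it is in category N.
By R18 (it is in category N, it satisfies condition S): it has marker V1.
By R35 (it has marker V1): it is rejected.
By R16 (it is rejected, it is in category G1): it is in state Y.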